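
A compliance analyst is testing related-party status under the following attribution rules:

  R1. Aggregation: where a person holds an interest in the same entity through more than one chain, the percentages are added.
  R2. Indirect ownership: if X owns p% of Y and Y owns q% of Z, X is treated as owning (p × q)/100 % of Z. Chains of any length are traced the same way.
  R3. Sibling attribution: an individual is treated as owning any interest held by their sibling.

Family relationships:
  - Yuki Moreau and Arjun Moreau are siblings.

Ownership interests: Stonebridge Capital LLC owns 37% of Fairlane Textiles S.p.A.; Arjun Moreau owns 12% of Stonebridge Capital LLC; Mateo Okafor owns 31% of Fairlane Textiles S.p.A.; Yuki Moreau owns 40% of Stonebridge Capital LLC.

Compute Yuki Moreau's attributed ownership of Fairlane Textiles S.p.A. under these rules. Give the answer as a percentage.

By sibling attribution (R3), Yuki Moreau is treated as also owning Arjun Moreau's interest in Stonebridge Capital LLC, giving 40% + 12% = 52%.
Chain via Stonebridge Capital LLC (R2): 52% × 37% = 19.24% of Fairlane Textiles S.p.A.

19.24%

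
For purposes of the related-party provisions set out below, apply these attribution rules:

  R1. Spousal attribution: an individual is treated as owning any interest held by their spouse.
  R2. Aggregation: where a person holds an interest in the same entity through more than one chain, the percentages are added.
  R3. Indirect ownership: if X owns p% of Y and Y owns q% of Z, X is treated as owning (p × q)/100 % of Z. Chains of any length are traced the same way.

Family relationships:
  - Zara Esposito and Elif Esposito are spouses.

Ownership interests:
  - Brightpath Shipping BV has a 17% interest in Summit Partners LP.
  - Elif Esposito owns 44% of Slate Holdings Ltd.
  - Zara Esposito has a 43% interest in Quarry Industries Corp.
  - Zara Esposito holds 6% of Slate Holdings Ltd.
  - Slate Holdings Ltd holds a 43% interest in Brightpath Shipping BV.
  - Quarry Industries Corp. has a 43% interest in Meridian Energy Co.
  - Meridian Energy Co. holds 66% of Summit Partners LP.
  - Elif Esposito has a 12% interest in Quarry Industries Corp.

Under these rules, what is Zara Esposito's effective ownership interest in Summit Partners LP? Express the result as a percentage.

By spousal attribution (R1), Zara Esposito is treated as also owning Elif Esposito's interest in Quarry Industries Corp, giving 43% + 12% = 55%.
By spousal attribution (R1), Zara Esposito is treated as also owning Elif Esposito's interest in Slate Holdings Ltd, giving 6% + 44% = 50%.
Chain via Quarry Industries Corp. → Meridian Energy Co. (R3): 55% × 43% × 66% = 15.609% of Summit Partners LP.
Chain via Slate Holdings Ltd → Brightpath Shipping BV (R3): 50% × 43% × 17% = 3.655% of Summit Partners LP.
Aggregating (R2): 15.609% + 3.655% = 19.264%.

19.264%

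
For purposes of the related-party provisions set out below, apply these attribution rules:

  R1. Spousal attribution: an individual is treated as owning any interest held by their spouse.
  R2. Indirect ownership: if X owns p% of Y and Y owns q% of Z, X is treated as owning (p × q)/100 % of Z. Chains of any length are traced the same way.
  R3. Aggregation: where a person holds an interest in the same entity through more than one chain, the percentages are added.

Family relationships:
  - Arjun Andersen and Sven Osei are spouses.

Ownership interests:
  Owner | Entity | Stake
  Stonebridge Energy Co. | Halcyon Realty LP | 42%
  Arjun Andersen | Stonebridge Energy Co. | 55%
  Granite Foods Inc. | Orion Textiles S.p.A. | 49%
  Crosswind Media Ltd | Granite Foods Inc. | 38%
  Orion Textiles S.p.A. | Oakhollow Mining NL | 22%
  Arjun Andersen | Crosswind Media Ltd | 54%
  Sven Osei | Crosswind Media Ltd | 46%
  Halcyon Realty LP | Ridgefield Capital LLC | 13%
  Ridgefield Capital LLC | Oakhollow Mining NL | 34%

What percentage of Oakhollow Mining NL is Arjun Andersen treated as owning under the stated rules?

By spousal attribution (R1), Arjun Andersen is treated as also owning Sven Osei's interest in Crosswind Media Ltd, giving 54% + 46% = 100%.
Chain via Stonebridge Energy Co. → Halcyon Realty LP → Ridgefield Capital LLC (R2): 55% × 42% × 13% × 34% = 1.02102% of Oakhollow Mining NL.
Chain via Crosswind Media Ltd → Granite Foods Inc. → Orion Textiles S.p.A. (R2): 100% × 38% × 49% × 22% = 4.0964% of Oakhollow Mining NL.
Aggregating (R3): 1.02102% + 4.0964% = 5.11742%.

5.11742%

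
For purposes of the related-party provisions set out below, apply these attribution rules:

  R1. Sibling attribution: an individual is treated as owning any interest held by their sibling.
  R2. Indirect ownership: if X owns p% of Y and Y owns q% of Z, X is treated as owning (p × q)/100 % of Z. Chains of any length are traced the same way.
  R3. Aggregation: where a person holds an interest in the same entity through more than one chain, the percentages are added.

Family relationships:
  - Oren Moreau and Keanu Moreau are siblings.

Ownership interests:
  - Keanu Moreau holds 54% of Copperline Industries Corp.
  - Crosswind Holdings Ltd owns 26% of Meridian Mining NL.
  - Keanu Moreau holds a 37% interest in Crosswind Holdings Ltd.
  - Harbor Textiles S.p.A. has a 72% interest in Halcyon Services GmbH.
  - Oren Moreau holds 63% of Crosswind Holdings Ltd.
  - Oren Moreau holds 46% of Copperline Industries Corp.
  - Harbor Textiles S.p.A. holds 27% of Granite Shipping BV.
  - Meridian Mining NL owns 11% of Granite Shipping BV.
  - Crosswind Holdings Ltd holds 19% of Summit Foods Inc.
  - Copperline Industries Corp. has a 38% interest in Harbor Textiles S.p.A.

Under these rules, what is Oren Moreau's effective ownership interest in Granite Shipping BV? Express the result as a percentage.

By sibling attribution (R1), Oren Moreau is treated as also owning Keanu Moreau's interest in Copperline Industries Corp, giving 46% + 54% = 100%.
By sibling attribution (R1), Oren Moreau is treated as also owning Keanu Moreau's interest in Crosswind Holdings Ltd, giving 63% + 37% = 100%.
Chain via Copperline Industries Corp. → Harbor Textiles S.p.A. (R2): 100% × 38% × 27% = 10.26% of Granite Shipping BV.
Chain via Crosswind Holdings Ltd → Meridian Mining NL (R2): 100% × 26% × 11% = 2.86% of Granite Shipping BV.
Aggregating (R3): 10.26% + 2.86% = 13.12%.

13.12%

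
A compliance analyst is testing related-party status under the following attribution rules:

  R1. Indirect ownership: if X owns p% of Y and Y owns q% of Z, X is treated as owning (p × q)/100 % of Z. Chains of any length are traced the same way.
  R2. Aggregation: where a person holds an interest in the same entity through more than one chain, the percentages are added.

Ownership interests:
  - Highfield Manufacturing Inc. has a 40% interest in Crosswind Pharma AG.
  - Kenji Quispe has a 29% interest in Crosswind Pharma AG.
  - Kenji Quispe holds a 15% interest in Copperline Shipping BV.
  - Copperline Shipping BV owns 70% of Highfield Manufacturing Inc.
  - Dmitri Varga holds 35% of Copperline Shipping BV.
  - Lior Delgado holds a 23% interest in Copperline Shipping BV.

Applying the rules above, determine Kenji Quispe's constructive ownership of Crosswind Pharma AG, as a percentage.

33.2%

Chain via Copperline Shipping BV → Highfield Manufacturing Inc. (R1): 15% × 70% × 40% = 4.2% of Crosswind Pharma AG.
Direct interest in Crosswind Pharma AG: 29%.
Aggregating (R2): 4.2% + 29% = 33.2%.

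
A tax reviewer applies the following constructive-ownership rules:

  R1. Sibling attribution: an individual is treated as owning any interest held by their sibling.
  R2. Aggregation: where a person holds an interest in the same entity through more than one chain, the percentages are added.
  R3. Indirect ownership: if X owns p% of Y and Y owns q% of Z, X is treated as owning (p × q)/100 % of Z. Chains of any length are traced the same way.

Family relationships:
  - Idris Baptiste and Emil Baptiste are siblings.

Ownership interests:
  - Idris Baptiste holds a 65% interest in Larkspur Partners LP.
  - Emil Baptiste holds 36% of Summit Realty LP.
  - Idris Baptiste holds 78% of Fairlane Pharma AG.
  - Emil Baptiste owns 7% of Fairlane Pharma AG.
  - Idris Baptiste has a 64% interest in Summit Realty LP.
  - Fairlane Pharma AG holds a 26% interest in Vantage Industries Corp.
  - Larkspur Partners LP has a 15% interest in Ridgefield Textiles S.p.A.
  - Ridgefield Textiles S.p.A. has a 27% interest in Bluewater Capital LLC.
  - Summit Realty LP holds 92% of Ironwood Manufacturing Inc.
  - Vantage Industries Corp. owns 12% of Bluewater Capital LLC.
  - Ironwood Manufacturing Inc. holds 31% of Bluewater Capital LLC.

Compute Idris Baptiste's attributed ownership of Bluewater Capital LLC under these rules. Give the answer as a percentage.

By sibling attribution (R1), Idris Baptiste is treated as also owning Emil Baptiste's interest in Fairlane Pharma AG, giving 78% + 7% = 85%.
By sibling attribution (R1), Idris Baptiste is treated as also owning Emil Baptiste's interest in Summit Realty LP, giving 64% + 36% = 100%.
Chain via Fairlane Pharma AG → Vantage Industries Corp. (R3): 85% × 26% × 12% = 2.652% of Bluewater Capital LLC.
Chain via Summit Realty LP → Ironwood Manufacturing Inc. (R3): 100% × 92% × 31% = 28.52% of Bluewater Capital LLC.
Chain via Larkspur Partners LP → Ridgefield Textiles S.p.A. (R3): 65% × 15% × 27% = 2.6325% of Bluewater Capital LLC.
Aggregating (R2): 2.652% + 28.52% + 2.6325% = 33.8045%.

33.8045%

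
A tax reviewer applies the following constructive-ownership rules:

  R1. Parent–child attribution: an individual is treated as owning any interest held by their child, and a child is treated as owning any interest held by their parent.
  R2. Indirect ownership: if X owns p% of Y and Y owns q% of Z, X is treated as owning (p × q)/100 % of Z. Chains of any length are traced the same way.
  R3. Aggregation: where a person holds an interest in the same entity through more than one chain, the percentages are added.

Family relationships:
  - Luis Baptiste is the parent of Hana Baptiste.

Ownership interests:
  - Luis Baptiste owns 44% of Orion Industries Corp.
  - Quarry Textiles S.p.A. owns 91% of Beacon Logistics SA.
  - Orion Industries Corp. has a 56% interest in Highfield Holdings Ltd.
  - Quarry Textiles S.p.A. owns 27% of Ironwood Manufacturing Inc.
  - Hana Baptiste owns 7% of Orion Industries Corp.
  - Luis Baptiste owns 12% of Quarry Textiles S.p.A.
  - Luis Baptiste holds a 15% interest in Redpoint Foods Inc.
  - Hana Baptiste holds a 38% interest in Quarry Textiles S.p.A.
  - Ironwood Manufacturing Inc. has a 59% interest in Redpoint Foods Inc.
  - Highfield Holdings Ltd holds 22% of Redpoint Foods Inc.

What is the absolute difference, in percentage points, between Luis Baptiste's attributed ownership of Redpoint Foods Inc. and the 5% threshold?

24.2482

By parent–child attribution (R1), Luis Baptiste is treated as also owning Hana Baptiste's interest in Quarry Textiles S.p.A, giving 12% + 38% = 50%.
By parent–child attribution (R1), Luis Baptiste is treated as also owning Hana Baptiste's interest in Orion Industries Corp, giving 44% + 7% = 51%.
Chain via Quarry Textiles S.p.A. → Ironwood Manufacturing Inc. (R2): 50% × 27% × 59% = 7.965% of Redpoint Foods Inc.
Chain via Orion Industries Corp. → Highfield Holdings Ltd (R2): 51% × 56% × 22% = 6.2832% of Redpoint Foods Inc.
Direct interest in Redpoint Foods Inc: 15%.
Aggregating (R3): 7.965% + 6.2832% + 15% = 29.2482%.
29.2482% exceeds the 5% threshold by 24.2482 percentage points.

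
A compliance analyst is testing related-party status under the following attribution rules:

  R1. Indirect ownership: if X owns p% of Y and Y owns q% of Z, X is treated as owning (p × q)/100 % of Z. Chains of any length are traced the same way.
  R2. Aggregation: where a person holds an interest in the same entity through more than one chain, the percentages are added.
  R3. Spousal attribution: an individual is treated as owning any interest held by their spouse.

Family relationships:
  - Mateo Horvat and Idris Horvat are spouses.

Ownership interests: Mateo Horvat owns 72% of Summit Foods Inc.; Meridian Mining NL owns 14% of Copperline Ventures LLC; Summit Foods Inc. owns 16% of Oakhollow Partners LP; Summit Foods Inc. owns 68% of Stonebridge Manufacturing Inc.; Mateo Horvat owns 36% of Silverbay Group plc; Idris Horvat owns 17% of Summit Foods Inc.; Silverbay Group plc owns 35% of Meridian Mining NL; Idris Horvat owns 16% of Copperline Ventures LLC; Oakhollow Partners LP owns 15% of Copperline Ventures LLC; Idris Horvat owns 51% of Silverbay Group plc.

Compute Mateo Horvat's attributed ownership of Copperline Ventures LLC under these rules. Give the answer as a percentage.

By spousal attribution (R3), Mateo Horvat is treated as also owning Idris Horvat's interest in Summit Foods Inc, giving 72% + 17% = 89%.
By spousal attribution (R3), Mateo Horvat is treated as also owning Idris Horvat's interest in Silverbay Group plc, giving 36% + 51% = 87%.
By spousal attribution (R3), Mateo Horvat is treated as owning Idris Horvat's 16% interest in Copperline Ventures LLC.
Chain via Summit Foods Inc. → Oakhollow Partners LP (R1): 89% × 16% × 15% = 2.136% of Copperline Ventures LLC.
Chain via Silverbay Group plc → Meridian Mining NL (R1): 87% × 35% × 14% = 4.263% of Copperline Ventures LLC.
Direct interest in Copperline Ventures LLC: 16%.
Aggregating (R2): 2.136% + 4.263% + 16% = 22.399%.

22.399%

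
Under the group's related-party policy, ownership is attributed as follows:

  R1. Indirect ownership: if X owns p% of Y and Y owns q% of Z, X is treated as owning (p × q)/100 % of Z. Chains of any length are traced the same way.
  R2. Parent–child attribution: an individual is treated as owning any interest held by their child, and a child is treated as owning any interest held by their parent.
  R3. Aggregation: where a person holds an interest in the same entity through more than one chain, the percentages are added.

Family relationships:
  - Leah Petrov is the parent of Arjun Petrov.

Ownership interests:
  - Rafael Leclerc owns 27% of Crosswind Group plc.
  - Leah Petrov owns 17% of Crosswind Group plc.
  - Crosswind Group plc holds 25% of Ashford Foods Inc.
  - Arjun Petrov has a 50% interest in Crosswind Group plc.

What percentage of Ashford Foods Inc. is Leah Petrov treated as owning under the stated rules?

16.75%

By parent–child attribution (R2), Leah Petrov is treated as also owning Arjun Petrov's interest in Crosswind Group plc, giving 17% + 50% = 67%.
Chain via Crosswind Group plc (R1): 67% × 25% = 16.75% of Ashford Foods Inc.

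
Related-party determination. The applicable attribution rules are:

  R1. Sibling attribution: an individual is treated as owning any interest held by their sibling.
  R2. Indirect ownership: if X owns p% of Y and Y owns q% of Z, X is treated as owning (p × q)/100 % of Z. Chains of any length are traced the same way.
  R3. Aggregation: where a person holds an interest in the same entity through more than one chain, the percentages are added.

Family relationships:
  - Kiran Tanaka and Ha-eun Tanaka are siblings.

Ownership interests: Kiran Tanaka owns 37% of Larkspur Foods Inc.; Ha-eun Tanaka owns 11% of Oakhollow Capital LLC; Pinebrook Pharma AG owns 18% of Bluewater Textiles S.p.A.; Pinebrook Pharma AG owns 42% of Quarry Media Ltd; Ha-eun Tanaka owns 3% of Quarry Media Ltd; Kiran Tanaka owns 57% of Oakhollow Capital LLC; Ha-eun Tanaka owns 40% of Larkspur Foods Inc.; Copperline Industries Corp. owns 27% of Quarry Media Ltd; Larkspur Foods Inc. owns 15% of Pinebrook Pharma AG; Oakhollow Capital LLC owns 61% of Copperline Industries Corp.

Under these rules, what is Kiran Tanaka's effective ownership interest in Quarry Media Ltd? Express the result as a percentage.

By sibling attribution (R1), Kiran Tanaka is treated as also owning Ha-eun Tanaka's interest in Larkspur Foods Inc, giving 37% + 40% = 77%.
By sibling attribution (R1), Kiran Tanaka is treated as also owning Ha-eun Tanaka's interest in Oakhollow Capital LLC, giving 57% + 11% = 68%.
By sibling attribution (R1), Kiran Tanaka is treated as owning Ha-eun Tanaka's 3% interest in Quarry Media Ltd.
Chain via Larkspur Foods Inc. → Pinebrook Pharma AG (R2): 77% × 15% × 42% = 4.851% of Quarry Media Ltd.
Chain via Oakhollow Capital LLC → Copperline Industries Corp. (R2): 68% × 61% × 27% = 11.1996% of Quarry Media Ltd.
Direct interest in Quarry Media Ltd: 3%.
Aggregating (R3): 4.851% + 11.1996% + 3% = 19.0506%.

19.0506%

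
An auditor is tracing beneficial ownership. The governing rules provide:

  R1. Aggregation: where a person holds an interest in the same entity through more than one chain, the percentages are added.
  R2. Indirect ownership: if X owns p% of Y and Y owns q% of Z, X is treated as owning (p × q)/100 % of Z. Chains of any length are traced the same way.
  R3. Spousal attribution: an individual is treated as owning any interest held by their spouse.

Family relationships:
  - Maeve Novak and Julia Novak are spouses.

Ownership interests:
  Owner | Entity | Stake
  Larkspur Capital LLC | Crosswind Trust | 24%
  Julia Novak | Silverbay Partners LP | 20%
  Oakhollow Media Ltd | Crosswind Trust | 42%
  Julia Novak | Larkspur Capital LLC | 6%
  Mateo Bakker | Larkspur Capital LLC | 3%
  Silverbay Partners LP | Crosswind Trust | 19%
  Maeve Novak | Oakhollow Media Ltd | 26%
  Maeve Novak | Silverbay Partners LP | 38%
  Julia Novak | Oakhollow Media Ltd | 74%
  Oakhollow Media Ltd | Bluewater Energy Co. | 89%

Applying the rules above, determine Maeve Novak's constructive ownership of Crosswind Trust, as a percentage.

54.46%

By spousal attribution (R3), Maeve Novak is treated as also owning Julia Novak's interest in Silverbay Partners LP, giving 38% + 20% = 58%.
By spousal attribution (R3), Maeve Novak is treated as also owning Julia Novak's interest in Oakhollow Media Ltd, giving 26% + 74% = 100%.
By spousal attribution (R3), Maeve Novak is treated as owning Julia Novak's 6% interest in Larkspur Capital LLC.
Chain via Silverbay Partners LP (R2): 58% × 19% = 11.02% of Crosswind Trust.
Chain via Oakhollow Media Ltd (R2): 100% × 42% = 42% of Crosswind Trust.
Chain via Larkspur Capital LLC (R2): 6% × 24% = 1.44% of Crosswind Trust.
Aggregating (R1): 11.02% + 42% + 1.44% = 54.46%.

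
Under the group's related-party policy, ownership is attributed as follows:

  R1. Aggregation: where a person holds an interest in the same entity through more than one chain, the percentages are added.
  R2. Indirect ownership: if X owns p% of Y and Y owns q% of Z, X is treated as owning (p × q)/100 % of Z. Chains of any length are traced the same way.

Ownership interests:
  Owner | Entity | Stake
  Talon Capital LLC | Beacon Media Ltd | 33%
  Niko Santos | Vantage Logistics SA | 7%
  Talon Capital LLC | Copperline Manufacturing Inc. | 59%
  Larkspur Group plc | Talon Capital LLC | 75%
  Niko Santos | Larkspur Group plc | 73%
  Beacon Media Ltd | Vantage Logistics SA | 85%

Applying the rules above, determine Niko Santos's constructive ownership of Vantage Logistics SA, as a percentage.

Chain via Larkspur Group plc → Talon Capital LLC → Beacon Media Ltd (R2): 73% × 75% × 33% × 85% = 15.357375% of Vantage Logistics SA.
Direct interest in Vantage Logistics SA: 7%.
Aggregating (R1): 15.357375% + 7% = 22.357375%.

22.357375%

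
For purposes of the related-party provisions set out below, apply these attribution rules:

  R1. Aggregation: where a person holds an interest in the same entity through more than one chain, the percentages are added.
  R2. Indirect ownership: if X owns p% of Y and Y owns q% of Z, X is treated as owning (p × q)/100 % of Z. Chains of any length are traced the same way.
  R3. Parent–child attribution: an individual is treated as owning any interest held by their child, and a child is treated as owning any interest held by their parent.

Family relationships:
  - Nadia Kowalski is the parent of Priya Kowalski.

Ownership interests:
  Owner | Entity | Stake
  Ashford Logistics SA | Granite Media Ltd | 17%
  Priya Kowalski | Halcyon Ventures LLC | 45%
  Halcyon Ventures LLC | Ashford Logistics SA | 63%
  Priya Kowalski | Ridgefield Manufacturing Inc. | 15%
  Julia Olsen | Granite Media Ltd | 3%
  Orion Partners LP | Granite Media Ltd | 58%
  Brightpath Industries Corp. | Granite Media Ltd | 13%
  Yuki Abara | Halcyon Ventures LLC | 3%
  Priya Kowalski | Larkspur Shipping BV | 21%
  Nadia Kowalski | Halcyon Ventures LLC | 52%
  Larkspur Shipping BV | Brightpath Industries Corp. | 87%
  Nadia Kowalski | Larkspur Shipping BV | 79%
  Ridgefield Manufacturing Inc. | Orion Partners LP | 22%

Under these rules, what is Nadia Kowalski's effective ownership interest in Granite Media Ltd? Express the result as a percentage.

23.6127%

By parent–child attribution (R3), Nadia Kowalski is treated as also owning Priya Kowalski's interest in Halcyon Ventures LLC, giving 52% + 45% = 97%.
By parent–child attribution (R3), Nadia Kowalski is treated as also owning Priya Kowalski's interest in Larkspur Shipping BV, giving 79% + 21% = 100%.
By parent–child attribution (R3), Nadia Kowalski is treated as owning Priya Kowalski's 15% interest in Ridgefield Manufacturing Inc.
Chain via Halcyon Ventures LLC → Ashford Logistics SA (R2): 97% × 63% × 17% = 10.3887% of Granite Media Ltd.
Chain via Larkspur Shipping BV → Brightpath Industries Corp. (R2): 100% × 87% × 13% = 11.31% of Granite Media Ltd.
Chain via Ridgefield Manufacturing Inc. → Orion Partners LP (R2): 15% × 22% × 58% = 1.914% of Granite Media Ltd.
Aggregating (R1): 10.3887% + 11.31% + 1.914% = 23.6127%.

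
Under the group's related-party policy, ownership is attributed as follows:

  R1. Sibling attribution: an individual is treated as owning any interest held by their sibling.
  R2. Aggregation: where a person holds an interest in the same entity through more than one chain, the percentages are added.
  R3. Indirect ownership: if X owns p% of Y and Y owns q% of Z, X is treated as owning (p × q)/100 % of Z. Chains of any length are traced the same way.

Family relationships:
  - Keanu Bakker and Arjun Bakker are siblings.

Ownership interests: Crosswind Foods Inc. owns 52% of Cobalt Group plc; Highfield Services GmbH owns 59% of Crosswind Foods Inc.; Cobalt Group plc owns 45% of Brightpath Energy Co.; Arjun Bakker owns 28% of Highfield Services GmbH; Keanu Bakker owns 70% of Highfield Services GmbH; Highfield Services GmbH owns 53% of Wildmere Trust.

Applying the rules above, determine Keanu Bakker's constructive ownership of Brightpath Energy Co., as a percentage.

13.52988%

By sibling attribution (R1), Keanu Bakker is treated as also owning Arjun Bakker's interest in Highfield Services GmbH, giving 70% + 28% = 98%.
Chain via Highfield Services GmbH → Crosswind Foods Inc. → Cobalt Group plc (R3): 98% × 59% × 52% × 45% = 13.52988% of Brightpath Energy Co.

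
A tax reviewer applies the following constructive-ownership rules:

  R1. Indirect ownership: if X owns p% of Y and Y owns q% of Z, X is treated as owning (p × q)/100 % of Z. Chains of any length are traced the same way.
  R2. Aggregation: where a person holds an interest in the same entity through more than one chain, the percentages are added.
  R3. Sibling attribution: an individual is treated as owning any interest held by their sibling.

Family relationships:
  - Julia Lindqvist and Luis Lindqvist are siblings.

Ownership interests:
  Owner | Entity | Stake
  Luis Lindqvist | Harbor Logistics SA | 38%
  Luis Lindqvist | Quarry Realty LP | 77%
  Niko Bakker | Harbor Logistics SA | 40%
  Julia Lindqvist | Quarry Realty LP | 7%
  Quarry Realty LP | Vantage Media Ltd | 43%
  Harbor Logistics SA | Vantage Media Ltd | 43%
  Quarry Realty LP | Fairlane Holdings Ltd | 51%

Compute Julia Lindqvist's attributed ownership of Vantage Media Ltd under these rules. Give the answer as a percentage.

By sibling attribution (R3), Julia Lindqvist is treated as also owning Luis Lindqvist's interest in Quarry Realty LP, giving 7% + 77% = 84%.
By sibling attribution (R3), Julia Lindqvist is treated as owning Luis Lindqvist's 38% interest in Harbor Logistics SA.
Chain via Quarry Realty LP (R1): 84% × 43% = 36.12% of Vantage Media Ltd.
Chain via Harbor Logistics SA (R1): 38% × 43% = 16.34% of Vantage Media Ltd.
Aggregating (R2): 36.12% + 16.34% = 52.46%.

52.46%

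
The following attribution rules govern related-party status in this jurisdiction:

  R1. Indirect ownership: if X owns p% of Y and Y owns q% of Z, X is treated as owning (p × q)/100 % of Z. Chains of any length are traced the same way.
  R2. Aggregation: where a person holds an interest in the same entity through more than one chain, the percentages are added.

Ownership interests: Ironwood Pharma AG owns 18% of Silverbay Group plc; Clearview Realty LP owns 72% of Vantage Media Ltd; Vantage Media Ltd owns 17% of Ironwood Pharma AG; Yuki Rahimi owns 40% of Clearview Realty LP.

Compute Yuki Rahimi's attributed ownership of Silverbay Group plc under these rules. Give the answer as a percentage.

0.88128%

Chain via Clearview Realty LP → Vantage Media Ltd → Ironwood Pharma AG (R1): 40% × 72% × 17% × 18% = 0.88128% of Silverbay Group plc.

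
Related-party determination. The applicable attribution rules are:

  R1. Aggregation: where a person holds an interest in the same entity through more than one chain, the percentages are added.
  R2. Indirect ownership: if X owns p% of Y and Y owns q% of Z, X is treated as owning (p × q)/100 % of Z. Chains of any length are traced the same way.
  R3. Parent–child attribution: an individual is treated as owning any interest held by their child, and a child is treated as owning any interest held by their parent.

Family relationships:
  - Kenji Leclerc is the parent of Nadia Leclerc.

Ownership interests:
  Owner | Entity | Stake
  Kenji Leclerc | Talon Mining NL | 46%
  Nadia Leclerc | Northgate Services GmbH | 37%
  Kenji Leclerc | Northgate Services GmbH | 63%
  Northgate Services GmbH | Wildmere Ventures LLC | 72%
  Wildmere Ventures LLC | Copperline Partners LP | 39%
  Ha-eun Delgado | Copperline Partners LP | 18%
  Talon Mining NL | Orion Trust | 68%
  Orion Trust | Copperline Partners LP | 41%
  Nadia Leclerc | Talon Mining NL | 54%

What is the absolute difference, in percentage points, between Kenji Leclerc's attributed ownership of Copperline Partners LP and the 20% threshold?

By parent–child attribution (R3), Kenji Leclerc is treated as also owning Nadia Leclerc's interest in Northgate Services GmbH, giving 63% + 37% = 100%.
By parent–child attribution (R3), Kenji Leclerc is treated as also owning Nadia Leclerc's interest in Talon Mining NL, giving 46% + 54% = 100%.
Chain via Northgate Services GmbH → Wildmere Ventures LLC (R2): 100% × 72% × 39% = 28.08% of Copperline Partners LP.
Chain via Talon Mining NL → Orion Trust (R2): 100% × 68% × 41% = 27.88% of Copperline Partners LP.
Aggregating (R1): 28.08% + 27.88% = 55.96%.
55.96% exceeds the 20% threshold by 35.96 percentage points.

35.96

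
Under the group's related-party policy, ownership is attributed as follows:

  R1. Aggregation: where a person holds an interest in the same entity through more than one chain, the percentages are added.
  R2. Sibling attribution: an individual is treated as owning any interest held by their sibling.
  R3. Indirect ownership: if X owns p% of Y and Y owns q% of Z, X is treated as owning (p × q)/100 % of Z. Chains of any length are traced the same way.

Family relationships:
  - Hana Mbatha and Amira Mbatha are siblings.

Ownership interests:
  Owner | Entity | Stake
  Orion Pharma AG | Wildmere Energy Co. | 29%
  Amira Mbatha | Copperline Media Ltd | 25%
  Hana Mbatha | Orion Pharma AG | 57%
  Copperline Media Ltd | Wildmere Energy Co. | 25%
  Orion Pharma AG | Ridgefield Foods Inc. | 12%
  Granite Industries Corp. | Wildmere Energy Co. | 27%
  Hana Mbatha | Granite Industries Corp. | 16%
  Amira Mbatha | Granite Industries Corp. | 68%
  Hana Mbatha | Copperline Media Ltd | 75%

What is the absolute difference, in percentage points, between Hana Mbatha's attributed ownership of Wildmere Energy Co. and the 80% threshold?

15.79

By sibling attribution (R2), Hana Mbatha is treated as also owning Amira Mbatha's interest in Copperline Media Ltd, giving 75% + 25% = 100%.
By sibling attribution (R2), Hana Mbatha is treated as also owning Amira Mbatha's interest in Granite Industries Corp, giving 16% + 68% = 84%.
Chain via Orion Pharma AG (R3): 57% × 29% = 16.53% of Wildmere Energy Co.
Chain via Copperline Media Ltd (R3): 100% × 25% = 25% of Wildmere Energy Co.
Chain via Granite Industries Corp. (R3): 84% × 27% = 22.68% of Wildmere Energy Co.
Aggregating (R1): 16.53% + 25% + 22.68% = 64.21%.
64.21% falls short of the 80% threshold by 15.79 percentage points.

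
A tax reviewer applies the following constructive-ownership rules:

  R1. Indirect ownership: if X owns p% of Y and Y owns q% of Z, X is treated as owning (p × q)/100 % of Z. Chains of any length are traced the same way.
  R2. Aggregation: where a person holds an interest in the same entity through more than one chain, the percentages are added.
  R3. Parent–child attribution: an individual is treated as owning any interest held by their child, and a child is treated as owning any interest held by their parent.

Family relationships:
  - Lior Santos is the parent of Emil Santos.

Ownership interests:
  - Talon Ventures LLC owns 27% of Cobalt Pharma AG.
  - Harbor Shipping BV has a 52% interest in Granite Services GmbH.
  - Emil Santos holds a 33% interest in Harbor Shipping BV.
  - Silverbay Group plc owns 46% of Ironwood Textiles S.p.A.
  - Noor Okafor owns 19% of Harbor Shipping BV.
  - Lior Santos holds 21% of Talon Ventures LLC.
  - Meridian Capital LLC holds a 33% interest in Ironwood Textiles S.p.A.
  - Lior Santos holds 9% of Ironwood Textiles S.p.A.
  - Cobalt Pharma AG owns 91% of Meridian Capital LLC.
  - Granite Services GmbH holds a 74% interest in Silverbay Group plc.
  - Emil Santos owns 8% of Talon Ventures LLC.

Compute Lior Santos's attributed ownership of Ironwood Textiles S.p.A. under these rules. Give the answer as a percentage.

By parent–child attribution (R3), Lior Santos is treated as also owning Emil Santos's interest in Talon Ventures LLC, giving 21% + 8% = 29%.
By parent–child attribution (R3), Lior Santos is treated as owning Emil Santos's 33% interest in Harbor Shipping BV.
Chain via Talon Ventures LLC → Cobalt Pharma AG → Meridian Capital LLC (R1): 29% × 27% × 91% × 33% = 2.351349% of Ironwood Textiles S.p.A.
Direct interest in Ironwood Textiles S.p.A: 9%.
Chain via Harbor Shipping BV → Granite Services GmbH → Silverbay Group plc (R1): 33% × 52% × 74% × 46% = 5.841264% of Ironwood Textiles S.p.A.
Aggregating (R2): 2.351349% + 9% + 5.841264% = 17.192613%.

17.192613%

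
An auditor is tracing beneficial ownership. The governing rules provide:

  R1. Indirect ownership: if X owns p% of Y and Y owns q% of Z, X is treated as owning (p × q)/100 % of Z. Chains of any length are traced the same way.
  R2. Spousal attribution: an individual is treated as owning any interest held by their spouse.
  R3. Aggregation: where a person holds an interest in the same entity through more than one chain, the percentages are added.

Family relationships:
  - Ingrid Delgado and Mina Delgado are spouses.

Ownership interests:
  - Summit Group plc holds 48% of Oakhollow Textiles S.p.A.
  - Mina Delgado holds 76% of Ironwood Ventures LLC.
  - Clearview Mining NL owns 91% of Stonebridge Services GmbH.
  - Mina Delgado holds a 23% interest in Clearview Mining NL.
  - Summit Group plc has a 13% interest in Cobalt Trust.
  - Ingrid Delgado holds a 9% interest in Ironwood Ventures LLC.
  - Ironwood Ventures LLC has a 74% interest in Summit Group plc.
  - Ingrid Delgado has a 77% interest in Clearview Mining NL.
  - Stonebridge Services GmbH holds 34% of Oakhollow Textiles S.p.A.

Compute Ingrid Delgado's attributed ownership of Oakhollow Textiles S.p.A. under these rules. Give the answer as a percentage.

61.132%

By spousal attribution (R2), Ingrid Delgado is treated as also owning Mina Delgado's interest in Clearview Mining NL, giving 77% + 23% = 100%.
By spousal attribution (R2), Ingrid Delgado is treated as also owning Mina Delgado's interest in Ironwood Ventures LLC, giving 9% + 76% = 85%.
Chain via Clearview Mining NL → Stonebridge Services GmbH (R1): 100% × 91% × 34% = 30.94% of Oakhollow Textiles S.p.A.
Chain via Ironwood Ventures LLC → Summit Group plc (R1): 85% × 74% × 48% = 30.192% of Oakhollow Textiles S.p.A.
Aggregating (R3): 30.94% + 30.192% = 61.132%.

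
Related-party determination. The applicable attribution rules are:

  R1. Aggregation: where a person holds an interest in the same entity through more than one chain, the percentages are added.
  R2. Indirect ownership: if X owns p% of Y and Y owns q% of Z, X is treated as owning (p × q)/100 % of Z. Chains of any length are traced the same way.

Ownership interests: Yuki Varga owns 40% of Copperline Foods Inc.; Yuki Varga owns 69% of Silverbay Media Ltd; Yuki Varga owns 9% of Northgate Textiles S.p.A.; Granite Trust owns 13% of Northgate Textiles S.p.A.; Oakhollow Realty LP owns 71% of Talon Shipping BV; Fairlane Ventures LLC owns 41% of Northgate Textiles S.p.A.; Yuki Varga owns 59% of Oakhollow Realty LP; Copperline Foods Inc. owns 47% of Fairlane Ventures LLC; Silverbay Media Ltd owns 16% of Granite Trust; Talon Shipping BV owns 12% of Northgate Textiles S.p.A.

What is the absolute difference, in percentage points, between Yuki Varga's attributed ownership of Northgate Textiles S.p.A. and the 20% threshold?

3.17

Chain via Copperline Foods Inc. → Fairlane Ventures LLC (R2): 40% × 47% × 41% = 7.708% of Northgate Textiles S.p.A.
Chain via Oakhollow Realty LP → Talon Shipping BV (R2): 59% × 71% × 12% = 5.0268% of Northgate Textiles S.p.A.
Chain via Silverbay Media Ltd → Granite Trust (R2): 69% × 16% × 13% = 1.4352% of Northgate Textiles S.p.A.
Direct interest in Northgate Textiles S.p.A: 9%.
Aggregating (R1): 7.708% + 5.0268% + 1.4352% + 9% = 23.17%.
23.17% exceeds the 20% threshold by 3.17 percentage points.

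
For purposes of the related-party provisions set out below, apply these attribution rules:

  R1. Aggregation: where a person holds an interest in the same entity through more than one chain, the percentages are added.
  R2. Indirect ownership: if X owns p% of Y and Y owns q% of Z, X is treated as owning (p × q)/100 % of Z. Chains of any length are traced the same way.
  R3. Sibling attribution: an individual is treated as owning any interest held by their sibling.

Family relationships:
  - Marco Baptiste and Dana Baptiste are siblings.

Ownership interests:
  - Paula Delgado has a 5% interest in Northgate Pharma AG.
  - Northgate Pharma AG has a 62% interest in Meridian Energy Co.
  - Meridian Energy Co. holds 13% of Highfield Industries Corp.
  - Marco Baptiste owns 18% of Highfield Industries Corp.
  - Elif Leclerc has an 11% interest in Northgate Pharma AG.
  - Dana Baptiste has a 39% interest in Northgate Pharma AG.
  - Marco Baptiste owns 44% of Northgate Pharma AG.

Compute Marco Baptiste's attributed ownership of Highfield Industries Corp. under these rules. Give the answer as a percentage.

24.6898%

By sibling attribution (R3), Marco Baptiste is treated as also owning Dana Baptiste's interest in Northgate Pharma AG, giving 44% + 39% = 83%.
Chain via Northgate Pharma AG → Meridian Energy Co. (R2): 83% × 62% × 13% = 6.6898% of Highfield Industries Corp.
Direct interest in Highfield Industries Corp: 18%.
Aggregating (R1): 6.6898% + 18% = 24.6898%.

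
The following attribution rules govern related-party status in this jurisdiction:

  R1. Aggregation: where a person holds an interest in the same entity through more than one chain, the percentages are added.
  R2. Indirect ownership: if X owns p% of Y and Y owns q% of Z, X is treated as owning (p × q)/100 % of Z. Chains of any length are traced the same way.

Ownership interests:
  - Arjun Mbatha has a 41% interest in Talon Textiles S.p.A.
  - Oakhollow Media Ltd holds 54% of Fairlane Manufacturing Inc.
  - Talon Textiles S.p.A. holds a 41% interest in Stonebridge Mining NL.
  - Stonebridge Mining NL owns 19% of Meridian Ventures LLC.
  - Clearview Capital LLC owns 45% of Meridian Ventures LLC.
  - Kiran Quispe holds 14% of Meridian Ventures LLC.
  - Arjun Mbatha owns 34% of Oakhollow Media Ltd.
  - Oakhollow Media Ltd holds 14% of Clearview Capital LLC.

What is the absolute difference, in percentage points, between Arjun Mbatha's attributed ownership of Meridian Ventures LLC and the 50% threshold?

Chain via Talon Textiles S.p.A. → Stonebridge Mining NL (R2): 41% × 41% × 19% = 3.1939% of Meridian Ventures LLC.
Chain via Oakhollow Media Ltd → Clearview Capital LLC (R2): 34% × 14% × 45% = 2.142% of Meridian Ventures LLC.
Aggregating (R1): 3.1939% + 2.142% = 5.3359%.
5.3359% falls short of the 50% threshold by 44.6641 percentage points.

44.6641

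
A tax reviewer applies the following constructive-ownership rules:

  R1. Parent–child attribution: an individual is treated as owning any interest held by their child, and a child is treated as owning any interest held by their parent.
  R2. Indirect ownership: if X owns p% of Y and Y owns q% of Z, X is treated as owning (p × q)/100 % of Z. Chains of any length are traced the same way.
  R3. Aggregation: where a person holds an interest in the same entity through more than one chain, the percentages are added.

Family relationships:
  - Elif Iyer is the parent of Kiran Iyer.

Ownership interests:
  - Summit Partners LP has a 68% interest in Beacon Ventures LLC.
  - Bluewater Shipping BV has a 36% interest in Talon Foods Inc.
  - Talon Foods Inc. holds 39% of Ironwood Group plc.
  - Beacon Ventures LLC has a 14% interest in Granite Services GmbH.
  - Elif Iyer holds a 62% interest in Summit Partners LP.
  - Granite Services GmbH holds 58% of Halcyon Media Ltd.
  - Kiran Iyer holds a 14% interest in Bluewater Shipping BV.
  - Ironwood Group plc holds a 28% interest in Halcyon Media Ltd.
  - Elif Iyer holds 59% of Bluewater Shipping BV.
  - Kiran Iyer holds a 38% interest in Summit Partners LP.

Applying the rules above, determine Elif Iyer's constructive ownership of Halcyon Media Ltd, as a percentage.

By parent–child attribution (R1), Elif Iyer is treated as also owning Kiran Iyer's interest in Summit Partners LP, giving 62% + 38% = 100%.
By parent–child attribution (R1), Elif Iyer is treated as also owning Kiran Iyer's interest in Bluewater Shipping BV, giving 59% + 14% = 73%.
Chain via Summit Partners LP → Beacon Ventures LLC → Granite Services GmbH (R2): 100% × 68% × 14% × 58% = 5.5216% of Halcyon Media Ltd.
Chain via Bluewater Shipping BV → Talon Foods Inc. → Ironwood Group plc (R2): 73% × 36% × 39% × 28% = 2.869776% of Halcyon Media Ltd.
Aggregating (R3): 5.5216% + 2.869776% = 8.391376%.

8.391376%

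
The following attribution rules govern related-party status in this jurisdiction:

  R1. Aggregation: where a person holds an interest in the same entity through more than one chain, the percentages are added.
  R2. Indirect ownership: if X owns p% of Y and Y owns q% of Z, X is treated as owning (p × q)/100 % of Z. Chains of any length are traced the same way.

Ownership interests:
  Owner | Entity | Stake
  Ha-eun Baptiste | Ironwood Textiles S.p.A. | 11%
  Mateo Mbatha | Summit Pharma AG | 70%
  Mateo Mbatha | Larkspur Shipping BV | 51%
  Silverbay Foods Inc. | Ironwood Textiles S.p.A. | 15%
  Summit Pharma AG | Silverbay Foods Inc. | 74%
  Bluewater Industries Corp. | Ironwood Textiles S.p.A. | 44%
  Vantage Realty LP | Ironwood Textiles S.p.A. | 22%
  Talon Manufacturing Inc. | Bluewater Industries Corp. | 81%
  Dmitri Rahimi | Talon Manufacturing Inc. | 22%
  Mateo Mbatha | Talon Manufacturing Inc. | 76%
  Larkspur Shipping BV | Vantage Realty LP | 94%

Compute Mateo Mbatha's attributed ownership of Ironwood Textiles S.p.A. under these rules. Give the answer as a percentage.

Chain via Summit Pharma AG → Silverbay Foods Inc. (R2): 70% × 74% × 15% = 7.77% of Ironwood Textiles S.p.A.
Chain via Talon Manufacturing Inc. → Bluewater Industries Corp. (R2): 76% × 81% × 44% = 27.0864% of Ironwood Textiles S.p.A.
Chain via Larkspur Shipping BV → Vantage Realty LP (R2): 51% × 94% × 22% = 10.5468% of Ironwood Textiles S.p.A.
Aggregating (R1): 7.77% + 27.0864% + 10.5468% = 45.4032%.

45.4032%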